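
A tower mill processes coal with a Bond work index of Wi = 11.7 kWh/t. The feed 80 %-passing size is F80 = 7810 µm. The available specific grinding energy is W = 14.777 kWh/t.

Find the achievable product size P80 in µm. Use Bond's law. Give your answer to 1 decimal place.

Bond:  W = 10 Wi (1/√P − 1/√F)
P80^-0.5 = F80^-0.5 + W/(10 Wi)
  = 14.7770/(10·11.7) + 1/√7810 = 0.126299 + 0.011316 = 0.137615
P80 = (1/0.137615)² = 7.2667² = 52.80 µm

P80 = 52.8 µm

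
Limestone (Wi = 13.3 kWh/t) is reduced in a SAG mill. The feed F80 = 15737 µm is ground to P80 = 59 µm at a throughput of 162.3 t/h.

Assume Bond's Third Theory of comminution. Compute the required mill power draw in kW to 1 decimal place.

W = 10·Wi·[P80^(−½) − F80^(−½)]
W = 10·13.3·(1/√59 − 1/√15737) = 10·13.3·(0.122217) = 16.2549 kWh/t
Mill draw = 16.2549 × 162.3 = 2638.2 kW

P = 2638.2 kW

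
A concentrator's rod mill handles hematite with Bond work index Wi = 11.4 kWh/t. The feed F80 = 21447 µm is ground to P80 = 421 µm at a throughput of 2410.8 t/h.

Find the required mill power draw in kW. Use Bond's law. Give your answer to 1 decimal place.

Bond: W = 10·Wi·(1/√P80 − 1/√F80)
W = 10·11.4·(1/√421 − 1/√21447) = 10·11.4·(0.041909) = 4.7776 kWh/t
Mill draw = 4.7776 × 2410.8 = 11517.8 kW

P = 11517.8 kW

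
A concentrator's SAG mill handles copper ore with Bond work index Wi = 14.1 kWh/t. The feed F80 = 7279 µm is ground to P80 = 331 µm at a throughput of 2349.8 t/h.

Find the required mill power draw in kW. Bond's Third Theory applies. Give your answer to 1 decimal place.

W = 10·Wi·(P80^(-½) − F80^(-½))
W = 10·14.1·(1/√331 − 1/√7279) = 10·14.1·(0.043244) = 6.0974 kWh/t
P_mill = W·ṁ = 6.0974·2349.8 = 14327.7 kW

P = 14327.7 kW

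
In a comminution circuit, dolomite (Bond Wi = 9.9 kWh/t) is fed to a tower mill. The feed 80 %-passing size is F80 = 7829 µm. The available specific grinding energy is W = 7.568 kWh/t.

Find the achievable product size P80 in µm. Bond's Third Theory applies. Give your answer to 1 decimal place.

P80 = 129.9 µm

Bond: W = 10·Wi·(1/√P80 − 1/√F80)
1/√P80 = 1/√F80 + W/(10·Wi)
  = 7.5680/(10·9.9) + 1/√7829 = 0.076444 + 0.011302 = 0.087746
P80 = (1/0.087746)² = 11.3965² = 129.88 µm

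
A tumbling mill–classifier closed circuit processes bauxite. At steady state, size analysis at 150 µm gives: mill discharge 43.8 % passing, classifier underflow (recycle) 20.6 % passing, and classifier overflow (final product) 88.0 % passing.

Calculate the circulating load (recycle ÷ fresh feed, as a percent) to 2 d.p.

CL = 190.52 %

Two-product formula at 150 µm:
(1+r)·d = r·u + o ⇒ r = (o−d)/(d−u)
r = (88.0 − 43.8)/(43.8 − 20.6) = 44.2/23.2 = 1.9052
CL = 100·r = 190.52 %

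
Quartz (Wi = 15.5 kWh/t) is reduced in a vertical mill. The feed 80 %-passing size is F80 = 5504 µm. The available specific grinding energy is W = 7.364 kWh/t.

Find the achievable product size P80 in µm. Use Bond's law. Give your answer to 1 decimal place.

W = 10 Wi / √P80 − 10 Wi / √F80
⇒ 1/√P80 = W/(10 Wi) + 1/√F80
  = 7.3640/(10·15.5) + 1/√5504 = 0.047510 + 0.013479 = 0.060989
P80 = (1/0.060989)² = 16.3965² = 268.84 µm

P80 = 268.8 µm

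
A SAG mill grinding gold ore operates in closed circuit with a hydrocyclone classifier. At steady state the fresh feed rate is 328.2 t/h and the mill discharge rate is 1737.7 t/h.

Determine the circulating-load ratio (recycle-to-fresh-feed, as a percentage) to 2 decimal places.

Discharge = new feed + return, hence
R = M − F = 1737.7 − 328.2 = 1409.5 t/h
CL = 100·R/F = 100·1409.5/328.2 = 429.46 %

CL = 429.46 %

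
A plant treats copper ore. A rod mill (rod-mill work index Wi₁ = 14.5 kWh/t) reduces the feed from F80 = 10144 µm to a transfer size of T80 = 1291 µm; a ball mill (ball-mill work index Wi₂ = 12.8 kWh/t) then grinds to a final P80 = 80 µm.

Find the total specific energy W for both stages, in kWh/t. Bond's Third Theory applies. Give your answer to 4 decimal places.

W = 13.3443 kWh/t

W = 10 Wi (P80^-0.5 − F80^-0.5)
Stage 1 (10144→1291 µm, Wi₁=14.5): W₁ = 10·14.5·(0.027832 − 0.009929) = 2.5959 kWh/t
Stage 2 (1291→80 µm, Wi₂=12.8): W₂ = 10·12.8·(0.111803 − 0.027832) = 10.7484 kWh/t
W = W₁ + W₂ = 2.5959 + 10.7484 = 13.3443 kWh/t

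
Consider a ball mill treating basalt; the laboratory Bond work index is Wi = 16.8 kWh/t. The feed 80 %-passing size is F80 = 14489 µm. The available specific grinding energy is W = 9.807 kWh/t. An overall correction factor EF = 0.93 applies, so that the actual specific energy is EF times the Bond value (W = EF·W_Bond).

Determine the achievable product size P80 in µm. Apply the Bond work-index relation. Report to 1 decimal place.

W = 10 Wi / √P80 − 10 Wi / √F80
W_Bond = W / EF = 9.807 / 0.93 = 10.5452 kWh/t
⇒ 1/√P80 = W_Bond/(10 Wi) + 1/√F80
  = 10.5452/(10·16.8) + 1/√14489 = 0.062769 + 0.008308 = 0.071077
P80 = (1/0.071077)² = 14.0693² = 197.95 µm

P80 = 197.9 µm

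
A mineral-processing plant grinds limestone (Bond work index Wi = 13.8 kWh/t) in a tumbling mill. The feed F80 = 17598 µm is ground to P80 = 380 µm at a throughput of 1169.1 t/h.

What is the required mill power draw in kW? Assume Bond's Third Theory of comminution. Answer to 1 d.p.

P = 7060.2 kW

W = 10 Wi (1/√P80 − 1/√F80)  [Bond]
W = 10·13.8·(1/√380 − 1/√17598) = 10·13.8·(0.043761) = 6.0390 kWh/t
Mill draw = 6.0390 × 1169.1 = 7060.2 kW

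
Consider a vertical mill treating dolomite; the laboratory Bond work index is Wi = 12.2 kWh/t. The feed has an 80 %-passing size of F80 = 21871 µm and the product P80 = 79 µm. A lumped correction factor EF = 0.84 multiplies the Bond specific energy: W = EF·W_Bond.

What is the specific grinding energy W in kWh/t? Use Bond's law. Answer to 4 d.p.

Bond: W = 10·Wi·(1/√P80 − 1/√F80)
1/√79 = 0.112509;  1/√21871 = 0.006762
W = 10·12.2·(0.112509 − 0.006762) = 12.9011 kWh/t
With EF = 0.84: W = 12.9011·0.84 = 10.8369 kWh/t

W = 10.8369 kWh/t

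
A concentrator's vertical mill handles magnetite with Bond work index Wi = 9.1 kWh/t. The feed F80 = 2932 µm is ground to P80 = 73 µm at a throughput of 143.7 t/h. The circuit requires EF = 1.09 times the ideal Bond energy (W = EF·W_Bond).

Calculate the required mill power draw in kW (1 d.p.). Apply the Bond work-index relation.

W_Bond = 10·Wi·(1/√P₈₀ − 1/√F₈₀)
W = 10·9.1·(1/√73 − 1/√2932) = 10·9.1·(0.098573) = 8.9702 kWh/t
W_actual = 1.09 × 8.9702 = 9.7775 kWh/t
P_mill = W·ṁ = 9.7775·143.7 = 1405.0 kW

P = 1405.0 kW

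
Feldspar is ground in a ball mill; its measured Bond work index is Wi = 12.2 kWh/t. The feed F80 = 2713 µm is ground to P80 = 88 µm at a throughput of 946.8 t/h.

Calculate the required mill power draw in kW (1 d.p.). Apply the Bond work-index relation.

P = 10095.7 kW

W = 10 Wi (P80^-0.5 − F80^-0.5)
W = 10·12.2·(1/√88 − 1/√2713) = 10·12.2·(0.087402) = 10.6630 kWh/t
P_mill = W·ṁ = 10.6630·946.8 = 10095.7 kW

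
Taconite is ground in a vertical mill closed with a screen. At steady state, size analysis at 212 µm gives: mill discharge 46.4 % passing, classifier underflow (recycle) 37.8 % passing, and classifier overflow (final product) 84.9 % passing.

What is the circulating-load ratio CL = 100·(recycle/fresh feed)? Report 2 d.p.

CL = 447.67 %

Two-product formula at 212 µm:
(1+r)·d = r·u + o ⇒ r = (o−d)/(d−u)
r = (84.9 − 46.4)/(46.4 − 37.8) = 38.5/8.6 = 4.4767
CL = 100·r = 447.67 %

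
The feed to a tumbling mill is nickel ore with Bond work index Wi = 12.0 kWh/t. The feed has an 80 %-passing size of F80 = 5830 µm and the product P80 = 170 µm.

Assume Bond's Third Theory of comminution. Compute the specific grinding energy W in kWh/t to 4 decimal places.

Bond:  W = 10 Wi (1/√P − 1/√F)
1/√170 = 0.076696;  1/√5830 = 0.013097
W = 10·12.0·(0.076696 − 0.013097) = 7.6320 kWh/t

W = 7.6320 kWh/t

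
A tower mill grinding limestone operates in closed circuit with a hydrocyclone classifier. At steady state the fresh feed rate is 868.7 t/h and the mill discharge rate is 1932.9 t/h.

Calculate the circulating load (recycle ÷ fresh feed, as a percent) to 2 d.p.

CL = 122.50 %

M = F + R at steady state, so:
R = M − F = 1932.9 − 868.7 = 1064.2 t/h
CL = 100·R/F = 100·1064.2/868.7 = 122.50 %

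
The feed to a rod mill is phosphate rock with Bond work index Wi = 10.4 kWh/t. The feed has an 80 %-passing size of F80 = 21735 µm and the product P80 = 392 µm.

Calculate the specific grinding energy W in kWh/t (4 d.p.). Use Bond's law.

W = 10·Wi·(P80^(-½) − F80^(-½))
1/√392 = 0.050508;  1/√21735 = 0.006783
W = 10·10.4·(0.050508 − 0.006783) = 4.5474 kWh/t

W = 4.5474 kWh/t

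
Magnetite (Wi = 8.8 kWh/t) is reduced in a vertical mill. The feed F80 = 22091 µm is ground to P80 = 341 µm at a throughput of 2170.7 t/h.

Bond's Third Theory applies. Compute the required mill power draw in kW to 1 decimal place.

Bond:  W = 10 Wi (1/√P − 1/√F)
W = 10·8.8·(1/√341 − 1/√22091) = 10·8.8·(0.047425) = 4.1734 kWh/t
P = W·T = 4.1734·2170.7 = 9059.2 kW

P = 9059.2 kW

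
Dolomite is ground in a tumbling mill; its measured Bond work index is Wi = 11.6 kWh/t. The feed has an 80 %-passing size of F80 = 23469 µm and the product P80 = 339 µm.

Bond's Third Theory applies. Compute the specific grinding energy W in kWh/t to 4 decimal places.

W = 10 Wi (1/√P80 − 1/√F80)  [Bond]
1/√339 = 0.054313;  1/√23469 = 0.006528
W = 10·11.6·(0.054313 − 0.006528) = 5.5431 kWh/t

W = 5.5431 kWh/t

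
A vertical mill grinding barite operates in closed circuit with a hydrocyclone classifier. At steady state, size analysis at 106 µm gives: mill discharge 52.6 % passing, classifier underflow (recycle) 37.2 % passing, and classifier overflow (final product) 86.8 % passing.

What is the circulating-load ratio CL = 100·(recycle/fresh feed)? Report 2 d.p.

CL = 222.08 %

Classifier node, passing 106 µm:
(1+r)d = ru + o → r = (o−d)/(d−u)
r = (86.8 − 52.6)/(52.6 − 37.2) = 34.2/15.4 = 2.2208
CL = 100·r = 222.08 %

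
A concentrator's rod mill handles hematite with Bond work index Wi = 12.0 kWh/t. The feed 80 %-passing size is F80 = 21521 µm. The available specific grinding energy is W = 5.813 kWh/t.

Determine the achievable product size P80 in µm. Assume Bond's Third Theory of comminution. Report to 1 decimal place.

P80 = 327.5 µm

Bond:  W = 10 Wi (1/√P − 1/√F)
⇒ 1/√P80 = W/(10 Wi) + 1/√F80
  = 5.8130/(10·12.0) + 1/√21521 = 0.048442 + 0.006817 = 0.055258
P80 = (1/0.055258)² = 18.0968² = 327.50 µm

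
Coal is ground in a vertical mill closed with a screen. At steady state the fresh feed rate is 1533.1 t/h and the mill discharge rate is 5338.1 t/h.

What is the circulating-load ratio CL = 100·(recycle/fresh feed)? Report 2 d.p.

CL = 248.19 %

Mill node: discharge = fresh + recycle.
R = M − F = 5338.1 − 1533.1 = 3805.0 t/h
CL = 100·R/F = 100·3805.0/1533.1 = 248.19 %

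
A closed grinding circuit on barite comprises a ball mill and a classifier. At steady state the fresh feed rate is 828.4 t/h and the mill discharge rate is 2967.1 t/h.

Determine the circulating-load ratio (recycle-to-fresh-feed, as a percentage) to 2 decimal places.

CL = 258.17 %

M = F + R at steady state, so:
R = M − F = 2967.1 − 828.4 = 2138.7 t/h
CL = 100·R/F = 100·2138.7/828.4 = 258.17 %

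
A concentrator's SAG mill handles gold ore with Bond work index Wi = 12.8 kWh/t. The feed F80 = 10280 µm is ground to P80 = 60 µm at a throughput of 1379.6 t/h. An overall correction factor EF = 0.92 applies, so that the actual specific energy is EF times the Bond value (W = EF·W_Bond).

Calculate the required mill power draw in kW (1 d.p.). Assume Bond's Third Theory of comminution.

P = 19371.4 kW

W = 10 Wi / √P80 − 10 Wi / √F80
W = 10·12.8·(1/√60 − 1/√10280) = 10·12.8·(0.119237) = 15.2623 kWh/t
W_actual = 0.92 × 15.2623 = 14.0413 kWh/t
Power = W × throughput = 14.0413 kWh/t × 1379.6 t/h = 19371.4 kW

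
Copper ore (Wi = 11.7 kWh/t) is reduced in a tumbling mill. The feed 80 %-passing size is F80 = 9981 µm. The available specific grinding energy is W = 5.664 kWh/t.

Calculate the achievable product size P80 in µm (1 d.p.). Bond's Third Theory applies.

W = 10 Wi / √P80 − 10 Wi / √F80
1/√P80 = 1/√F80 + W/(10·Wi)
  = 5.6640/(10·11.7) + 1/√9981 = 0.048410 + 0.010010 = 0.058420
P80 = (1/0.058420)² = 17.1175² = 293.01 µm

P80 = 293.0 µm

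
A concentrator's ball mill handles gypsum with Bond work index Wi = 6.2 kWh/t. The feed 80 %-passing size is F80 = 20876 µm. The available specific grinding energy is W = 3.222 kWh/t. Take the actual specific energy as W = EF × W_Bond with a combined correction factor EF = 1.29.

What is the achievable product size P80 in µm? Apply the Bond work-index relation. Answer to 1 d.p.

W = 10 Wi (1/√P80 − 1/√F80)  [Bond]
W_Bond = W / EF = 3.222 / 1.29 = 2.4977 kWh/t
⇒ 1/√P80 = W_Bond/(10 Wi) + 1/√F80
  = 2.4977/(10·6.2) + 1/√20876 = 0.040285 + 0.006921 = 0.047206
P80 = (1/0.047206)² = 21.1837² = 448.75 µm

P80 = 448.7 µm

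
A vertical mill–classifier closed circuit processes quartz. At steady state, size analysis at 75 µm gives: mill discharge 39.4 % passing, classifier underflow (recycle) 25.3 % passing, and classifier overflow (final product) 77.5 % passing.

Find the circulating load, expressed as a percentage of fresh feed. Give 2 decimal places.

Mass balance on the −75 µm fraction:
d + r·d = r·u + o → r(d−u) = o−d
r = (77.5 − 39.4)/(39.4 − 25.3) = 38.1/14.1 = 2.7021
CL = 100·r = 270.21 %

CL = 270.21 %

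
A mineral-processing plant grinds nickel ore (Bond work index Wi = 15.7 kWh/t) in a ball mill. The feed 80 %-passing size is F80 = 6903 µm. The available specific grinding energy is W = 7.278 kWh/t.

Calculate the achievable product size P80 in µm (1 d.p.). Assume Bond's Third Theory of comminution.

P80 = 293.3 µm

W = 10 Wi (P80^-0.5 − F80^-0.5)
⇒ 1/√P80 = W/(10 Wi) + 1/√F80
  = 7.2780/(10·15.7) + 1/√6903 = 0.046357 + 0.012036 = 0.058393
P80 = (1/0.058393)² = 17.1254² = 293.28 µm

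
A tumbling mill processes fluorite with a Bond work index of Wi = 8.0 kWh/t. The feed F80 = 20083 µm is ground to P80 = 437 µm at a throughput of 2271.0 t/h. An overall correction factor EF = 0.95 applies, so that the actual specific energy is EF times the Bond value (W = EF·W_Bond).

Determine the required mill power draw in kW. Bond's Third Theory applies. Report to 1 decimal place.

P = 7038.5 kW

W = 10·Wi·[P80^(−½) − F80^(−½)]
W = 10·8.0·(1/√437 − 1/√20083) = 10·8.0·(0.040780) = 3.2624 kWh/t
With EF = 0.95: W = 3.2624·0.95 = 3.0993 kWh/t
Power = W × throughput = 3.0993 kWh/t × 2271.0 t/h = 7038.5 kW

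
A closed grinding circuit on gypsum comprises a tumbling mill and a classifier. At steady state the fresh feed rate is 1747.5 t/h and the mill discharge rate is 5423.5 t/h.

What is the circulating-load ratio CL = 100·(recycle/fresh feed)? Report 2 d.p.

Mill node: discharge = fresh + recycle.
R = M − F = 5423.5 − 1747.5 = 3676.0 t/h
CL = 100·R/F = 100·3676.0/1747.5 = 210.36 %

CL = 210.36 %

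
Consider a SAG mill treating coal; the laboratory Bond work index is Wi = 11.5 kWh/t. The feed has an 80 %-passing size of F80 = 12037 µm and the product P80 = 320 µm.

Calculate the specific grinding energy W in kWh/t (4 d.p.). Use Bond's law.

W = 5.3805 kWh/t

Bond: W = 10·Wi·(1/√P80 − 1/√F80)
1/√320 = 0.055902;  1/√12037 = 0.009115
W = 10·11.5·(0.055902 − 0.009115) = 5.3805 kWh/t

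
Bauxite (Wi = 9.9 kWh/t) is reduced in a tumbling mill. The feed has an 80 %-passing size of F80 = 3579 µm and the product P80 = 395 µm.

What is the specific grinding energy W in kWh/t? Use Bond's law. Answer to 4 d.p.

Bond:  W = 10 Wi (1/√P − 1/√F)
1/√395 = 0.050315;  1/√3579 = 0.016715
W = 10·9.9·(0.050315 − 0.016715) = 3.3264 kWh/t

W = 3.3264 kWh/t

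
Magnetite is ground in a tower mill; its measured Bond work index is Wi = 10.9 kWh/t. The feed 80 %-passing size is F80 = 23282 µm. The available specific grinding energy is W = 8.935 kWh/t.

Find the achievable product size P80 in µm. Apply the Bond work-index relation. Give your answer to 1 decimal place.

W = 10·Wi·(P80^(-½) − F80^(-½))
P80^(−½) = W/(10 Wi) + F80^(−½)
  = 8.9350/(10·10.9) + 1/√23282 = 0.081972 + 0.006554 = 0.088526
P80 = (1/0.088526)² = 11.2961² = 127.60 µm

P80 = 127.6 µm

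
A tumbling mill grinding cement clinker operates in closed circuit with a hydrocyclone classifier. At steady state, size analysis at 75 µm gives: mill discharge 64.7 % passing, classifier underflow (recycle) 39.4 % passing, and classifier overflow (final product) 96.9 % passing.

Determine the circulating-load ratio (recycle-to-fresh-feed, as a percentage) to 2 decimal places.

Balance %-passing 75 µm (r = R/F):
d + r·d = r·u + o → r(d−u) = o−d
r = (96.9 − 64.7)/(64.7 − 39.4) = 32.2/25.3 = 1.2727
CL = 100·r = 127.27 %

CL = 127.27 %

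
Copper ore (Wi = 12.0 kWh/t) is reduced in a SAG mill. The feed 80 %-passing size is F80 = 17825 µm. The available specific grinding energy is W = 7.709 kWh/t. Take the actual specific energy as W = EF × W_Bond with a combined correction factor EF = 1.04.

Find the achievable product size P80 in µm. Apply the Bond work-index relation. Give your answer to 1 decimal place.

P80 = 208.5 µm

W = 10 Wi (P80^-0.5 − F80^-0.5)
W_Bond = W / EF = 7.709 / 1.04 = 7.4125 kWh/t
⇒ 1/√P80 = W_Bond/(10·Wi) + 1/√F80
  = 7.4125/(10·12.0) + 1/√17825 = 0.061771 + 0.007490 = 0.069261
P80 = (1/0.069261)² = 14.4382² = 208.46 µm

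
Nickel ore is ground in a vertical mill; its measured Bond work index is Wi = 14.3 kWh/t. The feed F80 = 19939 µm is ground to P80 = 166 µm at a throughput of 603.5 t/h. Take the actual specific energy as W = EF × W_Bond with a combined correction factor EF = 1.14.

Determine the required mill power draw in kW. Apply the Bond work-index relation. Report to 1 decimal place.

P = 6939.2 kW

W = 10·Wi·(P80^(-½) − F80^(-½))
W = 10·14.3·(1/√166 − 1/√19939) = 10·14.3·(0.070533) = 10.0862 kWh/t
Apply correction: 10.0862 × 1.14 = 11.4983 kWh/t
Power = W × throughput = 11.4983 kWh/t × 603.5 t/h = 6939.2 kW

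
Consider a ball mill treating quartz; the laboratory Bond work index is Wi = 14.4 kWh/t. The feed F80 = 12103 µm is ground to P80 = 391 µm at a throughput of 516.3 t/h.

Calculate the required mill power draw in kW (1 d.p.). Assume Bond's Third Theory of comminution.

W = 10 Wi / √P80 − 10 Wi / √F80
W = 10·14.4·(1/√391 − 1/√12103) = 10·14.4·(0.041482) = 5.9735 kWh/t
Mill draw = 5.9735 × 516.3 = 3084.1 kW

P = 3084.1 kW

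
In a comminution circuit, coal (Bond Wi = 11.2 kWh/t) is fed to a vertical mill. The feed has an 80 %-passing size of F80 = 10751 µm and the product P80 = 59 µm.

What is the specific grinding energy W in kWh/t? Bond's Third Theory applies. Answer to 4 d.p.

Bond: W = 10·Wi·(1/√P80 − 1/√F80)
1/√59 = 0.130189;  1/√10751 = 0.009644
W = 10·11.2·(0.130189 − 0.009644) = 13.5010 kWh/t

W = 13.5010 kWh/t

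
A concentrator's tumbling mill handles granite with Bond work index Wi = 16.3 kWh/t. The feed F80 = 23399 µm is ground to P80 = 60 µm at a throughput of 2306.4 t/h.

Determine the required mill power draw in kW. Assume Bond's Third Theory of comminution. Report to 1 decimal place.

P = 46076.4 kW

W = 10 Wi (1/√P80 − 1/√F80)  [Bond]
W = 10·16.3·(1/√60 − 1/√23399) = 10·16.3·(0.122562) = 19.9776 kWh/t
P_mill = W·ṁ = 19.9776·2306.4 = 46076.4 kW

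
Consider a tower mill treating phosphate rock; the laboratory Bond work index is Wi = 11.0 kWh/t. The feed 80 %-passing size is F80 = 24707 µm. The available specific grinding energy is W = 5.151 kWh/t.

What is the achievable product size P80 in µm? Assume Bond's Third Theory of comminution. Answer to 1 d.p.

W_Bond = 10·Wi·(1/√P₈₀ − 1/√F₈₀)
⇒ 1/√P80 = W/(10·Wi) + 1/√F80
  = 5.1510/(10·11.0) + 1/√24707 = 0.046827 + 0.006362 = 0.053189
P80 = (1/0.053189)² = 18.8008² = 353.47 µm

P80 = 353.5 µm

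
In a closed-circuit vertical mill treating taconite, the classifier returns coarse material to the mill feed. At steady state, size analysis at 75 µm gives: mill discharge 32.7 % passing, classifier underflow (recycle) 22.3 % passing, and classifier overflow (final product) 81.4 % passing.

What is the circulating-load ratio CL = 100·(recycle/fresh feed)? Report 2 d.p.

Balance %-passing 75 µm (r = R/F):
(1+r)d = ru + o → r = (o−d)/(d−u)
r = (81.4 − 32.7)/(32.7 − 22.3) = 48.7/10.4 = 4.6827
CL = 100·r = 468.27 %

CL = 468.27 %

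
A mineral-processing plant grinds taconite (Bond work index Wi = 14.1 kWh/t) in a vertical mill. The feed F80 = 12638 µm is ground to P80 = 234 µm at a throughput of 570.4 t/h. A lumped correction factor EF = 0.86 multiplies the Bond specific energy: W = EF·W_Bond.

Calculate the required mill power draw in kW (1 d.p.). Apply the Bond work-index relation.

Bond:  W = 10 Wi (1/√P − 1/√F)
W = 10·14.1·(1/√234 − 1/√12638) = 10·14.1·(0.056477) = 7.9632 kWh/t
Apply correction: 7.9632 × 0.86 = 6.8484 kWh/t
P_mill = W·ṁ = 6.8484·570.4 = 3906.3 kW

P = 3906.3 kW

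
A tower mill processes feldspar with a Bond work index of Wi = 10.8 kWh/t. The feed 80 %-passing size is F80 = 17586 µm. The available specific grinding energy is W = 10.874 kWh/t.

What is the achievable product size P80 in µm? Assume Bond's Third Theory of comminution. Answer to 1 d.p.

W = 10 Wi (P80^-0.5 − F80^-0.5)
P80^-0.5 = F80^-0.5 + W/(10 Wi)
  = 10.8740/(10·10.8) + 1/√17586 = 0.100685 + 0.007541 = 0.108226
P80 = (1/0.108226)² = 9.2399² = 85.38 µm

P80 = 85.4 µm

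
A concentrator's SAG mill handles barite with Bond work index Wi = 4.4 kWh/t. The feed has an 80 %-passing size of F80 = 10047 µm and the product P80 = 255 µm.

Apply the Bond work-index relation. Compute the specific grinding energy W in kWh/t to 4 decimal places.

Bond: W = 10·Wi·(1/√P80 − 1/√F80)
1/√255 = 0.062622;  1/√10047 = 0.009977
W = 10·4.4·(0.062622 − 0.009977) = 2.3164 kWh/t

W = 2.3164 kWh/t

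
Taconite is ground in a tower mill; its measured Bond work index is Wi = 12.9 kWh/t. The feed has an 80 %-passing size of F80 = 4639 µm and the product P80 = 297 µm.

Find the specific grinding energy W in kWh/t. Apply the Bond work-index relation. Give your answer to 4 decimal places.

W = 5.5913 kWh/t

W_Bond = 10·Wi·(1/√P₈₀ − 1/√F₈₀)
1/√297 = 0.058026;  1/√4639 = 0.014682
W = 10·12.9·(0.058026 − 0.014682) = 5.5913 kWh/t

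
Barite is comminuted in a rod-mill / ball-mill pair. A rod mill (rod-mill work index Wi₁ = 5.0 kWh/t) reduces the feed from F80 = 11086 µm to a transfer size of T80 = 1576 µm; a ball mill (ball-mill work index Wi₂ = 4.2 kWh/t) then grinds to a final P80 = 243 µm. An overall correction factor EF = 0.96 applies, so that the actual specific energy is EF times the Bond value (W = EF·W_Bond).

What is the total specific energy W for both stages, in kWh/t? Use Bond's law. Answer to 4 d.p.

W = 10 Wi / √P80 − 10 Wi / √F80
Stage 1 (11086→1576 µm, Wi₁=5.0): W₁ = 10·5.0·(0.025190 − 0.009498) = 0.7846 kWh/t
Stage 2 (1576→243 µm, Wi₂=4.2): W₂ = 10·4.2·(0.064150 − 0.025190) = 1.6363 kWh/t
W = W₁ + W₂ = 0.7846 + 1.6363 = 2.4209 kWh/t
Corrected W = EF·W_Bond = 0.96·2.4209 = 2.3241 kWh/t

W = 2.3241 kWh/t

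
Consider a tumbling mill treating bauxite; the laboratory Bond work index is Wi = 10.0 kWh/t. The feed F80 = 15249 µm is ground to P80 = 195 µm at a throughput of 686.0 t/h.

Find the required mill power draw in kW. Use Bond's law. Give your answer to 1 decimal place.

W = 10·Wi·[P80^(−½) − F80^(−½)]
W = 10·10.0·(1/√195 − 1/√15249) = 10·10.0·(0.063513) = 6.3513 kWh/t
Power = W × throughput = 6.3513 kWh/t × 686.0 t/h = 4357.0 kW

P = 4357.0 kW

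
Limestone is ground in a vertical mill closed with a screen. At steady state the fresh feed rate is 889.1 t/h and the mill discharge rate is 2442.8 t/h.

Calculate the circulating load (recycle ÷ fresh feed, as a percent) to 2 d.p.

CL = 174.75 %

M = F + R at steady state, so:
R = M − F = 2442.8 − 889.1 = 1553.7 t/h
CL = 100·R/F = 100·1553.7/889.1 = 174.75 %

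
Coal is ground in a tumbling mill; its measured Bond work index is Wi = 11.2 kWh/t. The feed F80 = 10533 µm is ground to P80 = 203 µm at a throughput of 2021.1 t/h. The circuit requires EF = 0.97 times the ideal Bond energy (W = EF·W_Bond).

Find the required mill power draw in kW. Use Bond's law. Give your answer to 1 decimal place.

W = 10·Wi·(P80^(-½) − F80^(-½))
W = 10·11.2·(1/√203 − 1/√10533) = 10·11.2·(0.060443) = 6.7696 kWh/t
Corrected W = EF·W_Bond = 0.97·6.7696 = 6.5665 kWh/t
P_mill = W·ṁ = 6.5665·2021.1 = 13271.5 kW

P = 13271.5 kW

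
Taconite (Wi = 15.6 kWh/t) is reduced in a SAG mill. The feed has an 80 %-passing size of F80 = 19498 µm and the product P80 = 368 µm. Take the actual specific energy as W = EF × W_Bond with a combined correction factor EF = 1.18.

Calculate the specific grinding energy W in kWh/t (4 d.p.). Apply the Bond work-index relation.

W = 8.2775 kWh/t

W = 10 Wi / √P80 − 10 Wi / √F80
1/√368 = 0.052129;  1/√19498 = 0.007162
W = 10·15.6·(0.052129 − 0.007162) = 7.0149 kWh/t
Apply correction: 7.0149 × 1.18 = 8.2775 kWh/t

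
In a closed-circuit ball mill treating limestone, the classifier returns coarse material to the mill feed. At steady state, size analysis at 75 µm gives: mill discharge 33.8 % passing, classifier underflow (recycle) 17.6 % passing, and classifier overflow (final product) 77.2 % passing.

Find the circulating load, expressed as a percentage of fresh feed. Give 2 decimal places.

CL = 267.90 %

Mass balance on the −75 µm fraction:
r = (o − d)/(d − u)
r = (77.2 − 33.8)/(33.8 − 17.6) = 43.4/16.2 = 2.6790
CL = 100·r = 267.90 %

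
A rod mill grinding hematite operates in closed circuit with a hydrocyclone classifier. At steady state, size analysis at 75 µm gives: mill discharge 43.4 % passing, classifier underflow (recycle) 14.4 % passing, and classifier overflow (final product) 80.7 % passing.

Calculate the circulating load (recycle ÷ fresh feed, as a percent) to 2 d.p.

Classifier node, passing 75 µm:
r = (o − d)/(d − u)
r = (80.7 − 43.4)/(43.4 − 14.4) = 37.3/29.0 = 1.2862
CL = 100·r = 128.62 %

CL = 128.62 %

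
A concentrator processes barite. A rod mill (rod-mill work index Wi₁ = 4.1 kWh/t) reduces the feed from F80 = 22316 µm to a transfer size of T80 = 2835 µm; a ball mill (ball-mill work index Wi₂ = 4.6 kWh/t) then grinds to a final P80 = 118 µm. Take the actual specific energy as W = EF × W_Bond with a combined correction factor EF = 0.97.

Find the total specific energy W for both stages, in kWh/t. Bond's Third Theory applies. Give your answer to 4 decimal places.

W = 3.7503 kWh/t

Bond: W = 10·Wi·(1/√P80 − 1/√F80)
Stage 1 (22316→2835 µm, Wi₁=4.1): W₁ = 10·4.1·(0.018781 − 0.006694) = 0.4956 kWh/t
Stage 2 (2835→118 µm, Wi₂=4.6): W₂ = 10·4.6·(0.092057 − 0.018781) = 3.3707 kWh/t
W = W₁ + W₂ = 0.4956 + 3.3707 = 3.8663 kWh/t
W_actual = 0.97 × 3.8663 = 3.7503 kWh/t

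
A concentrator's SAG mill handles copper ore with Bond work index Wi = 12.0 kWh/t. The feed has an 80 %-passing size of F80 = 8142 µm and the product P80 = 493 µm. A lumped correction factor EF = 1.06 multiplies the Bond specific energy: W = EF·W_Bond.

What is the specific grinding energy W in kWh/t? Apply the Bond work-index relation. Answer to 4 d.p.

W = 4.3191 kWh/t

W = 10·Wi·[P80^(−½) − F80^(−½)]
1/√493 = 0.045038;  1/√8142 = 0.011082
W = 10·12.0·(0.045038 − 0.011082) = 4.0746 kWh/t
Apply correction: 4.0746 × 1.06 = 4.3191 kWh/t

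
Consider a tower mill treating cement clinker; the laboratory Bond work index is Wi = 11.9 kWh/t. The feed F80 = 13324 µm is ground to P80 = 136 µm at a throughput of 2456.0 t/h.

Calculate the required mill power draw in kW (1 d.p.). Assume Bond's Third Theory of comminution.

W = 10 Wi (1/√P80 − 1/√F80)  [Bond]
W = 10·11.9·(1/√136 − 1/√13324) = 10·11.9·(0.077086) = 9.1732 kWh/t
Power = W × throughput = 9.1732 kWh/t × 2456.0 t/h = 22529.5 kW

P = 22529.5 kW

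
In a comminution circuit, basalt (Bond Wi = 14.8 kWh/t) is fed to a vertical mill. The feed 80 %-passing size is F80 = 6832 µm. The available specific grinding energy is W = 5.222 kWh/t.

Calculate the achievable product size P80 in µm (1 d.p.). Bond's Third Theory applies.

W = 10·Wi·(P80^(-½) − F80^(-½))
1/√P80 = 1/√F80 + W/(10·Wi)
  = 5.2220/(10·14.8) + 1/√6832 = 0.035284 + 0.012098 = 0.047382
P80 = (1/0.047382)² = 21.1050² = 445.42 µm

P80 = 445.4 µm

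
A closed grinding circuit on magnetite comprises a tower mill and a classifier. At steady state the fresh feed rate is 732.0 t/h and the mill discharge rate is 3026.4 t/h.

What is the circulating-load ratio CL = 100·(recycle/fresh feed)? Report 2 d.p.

CL = 313.44 %

Discharge = new feed + return, hence
R = M − F = 3026.4 − 732.0 = 2294.4 t/h
CL = 100·R/F = 100·2294.4/732.0 = 313.44 %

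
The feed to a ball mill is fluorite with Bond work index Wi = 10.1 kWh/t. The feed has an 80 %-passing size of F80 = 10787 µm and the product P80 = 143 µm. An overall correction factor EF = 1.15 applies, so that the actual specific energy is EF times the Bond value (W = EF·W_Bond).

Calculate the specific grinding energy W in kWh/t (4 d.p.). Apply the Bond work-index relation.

W = 10·Wi·[P80^(−½) − F80^(−½)]
1/√143 = 0.083624;  1/√10787 = 0.009628
W = 10·10.1·(0.083624 − 0.009628) = 7.4736 kWh/t
Corrected W = EF·W_Bond = 1.15·7.4736 = 8.5946 kWh/t

W = 8.5946 kWh/t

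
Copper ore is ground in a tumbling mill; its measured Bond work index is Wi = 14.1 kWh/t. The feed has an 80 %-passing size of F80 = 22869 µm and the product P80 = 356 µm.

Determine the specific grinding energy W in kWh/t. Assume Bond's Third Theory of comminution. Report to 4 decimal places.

W = 10·Wi·[P80^(−½) − F80^(−½)]
1/√356 = 0.053000;  1/√22869 = 0.006613
W = 10·14.1·(0.053000 − 0.006613) = 6.5406 kWh/t

W = 6.5406 kWh/t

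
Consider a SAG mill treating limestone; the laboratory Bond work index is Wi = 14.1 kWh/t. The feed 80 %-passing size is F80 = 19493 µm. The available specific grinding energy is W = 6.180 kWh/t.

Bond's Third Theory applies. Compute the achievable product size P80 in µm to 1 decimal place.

W = 10 Wi (1/√P80 − 1/√F80)  [Bond]
P80^-0.5 = F80^-0.5 + W/(10 Wi)
  = 6.1800/(10·14.1) + 1/√19493 = 0.043830 + 0.007162 = 0.050992
P80 = (1/0.050992)² = 19.6108² = 384.58 µm

P80 = 384.6 µm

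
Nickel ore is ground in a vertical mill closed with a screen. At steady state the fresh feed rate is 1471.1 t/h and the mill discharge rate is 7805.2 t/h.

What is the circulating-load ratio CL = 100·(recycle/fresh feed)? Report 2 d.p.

Discharge = new feed + return, hence
R = M − F = 7805.2 − 1471.1 = 6334.1 t/h
CL = 100·R/F = 100·6334.1/1471.1 = 430.57 %

CL = 430.57 %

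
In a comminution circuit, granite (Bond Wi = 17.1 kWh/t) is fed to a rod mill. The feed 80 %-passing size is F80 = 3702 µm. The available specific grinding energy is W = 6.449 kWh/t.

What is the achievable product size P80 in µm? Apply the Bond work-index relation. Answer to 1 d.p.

P80 = 341.1 µm

W = 10·Wi·[P80^(−½) − F80^(−½)]
P80^-0.5 = F80^-0.5 + W/(10 Wi)
  = 6.4490/(10·17.1) + 1/√3702 = 0.037713 + 0.016435 = 0.054149
P80 = (1/0.054149)² = 18.4676² = 341.05 µm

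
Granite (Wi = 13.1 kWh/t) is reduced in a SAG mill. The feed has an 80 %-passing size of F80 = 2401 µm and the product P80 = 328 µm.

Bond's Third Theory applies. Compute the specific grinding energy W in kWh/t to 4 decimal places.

W = 4.5598 kWh/t

W = 10 Wi / √P80 − 10 Wi / √F80
1/√328 = 0.055216;  1/√2401 = 0.020408
W = 10·13.1·(0.055216 − 0.020408) = 4.5598 kWh/t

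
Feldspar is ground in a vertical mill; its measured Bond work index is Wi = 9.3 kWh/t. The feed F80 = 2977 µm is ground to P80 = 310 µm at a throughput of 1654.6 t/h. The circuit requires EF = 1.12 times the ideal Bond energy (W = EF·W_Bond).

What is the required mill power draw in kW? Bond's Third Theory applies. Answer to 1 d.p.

P = 6629.8 kW

W = 10·Wi·[P80^(−½) − F80^(−½)]
W = 10·9.3·(1/√310 − 1/√2977) = 10·9.3·(0.038468) = 3.5776 kWh/t
With EF = 1.12: W = 3.5776·1.12 = 4.0069 kWh/t
Power = W × throughput = 4.0069 kWh/t × 1654.6 t/h = 6629.8 kW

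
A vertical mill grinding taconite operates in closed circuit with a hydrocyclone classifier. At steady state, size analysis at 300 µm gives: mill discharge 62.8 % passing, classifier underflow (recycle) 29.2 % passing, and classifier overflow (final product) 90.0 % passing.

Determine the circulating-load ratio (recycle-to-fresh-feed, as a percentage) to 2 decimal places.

Classifier node, passing 300 µm:
d + r·d = r·u + o → r(d−u) = o−d
r = (90.0 − 62.8)/(62.8 − 29.2) = 27.2/33.6 = 0.8095
CL = 100·r = 80.95 %

CL = 80.95 %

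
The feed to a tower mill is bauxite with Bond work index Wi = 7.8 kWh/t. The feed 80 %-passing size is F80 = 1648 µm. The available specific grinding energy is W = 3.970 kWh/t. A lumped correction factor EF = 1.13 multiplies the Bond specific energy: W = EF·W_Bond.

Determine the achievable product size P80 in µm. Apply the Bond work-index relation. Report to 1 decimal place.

Bond:  W = 10 Wi (1/√P − 1/√F)
W_Bond = W / EF = 3.970 / 1.13 = 3.5133 kWh/t
⇒ 1/√P80 = W_Bond/(10·Wi) + 1/√F80
  = 3.5133/(10·7.8) + 1/√1648 = 0.045042 + 0.024633 = 0.069675
P80 = (1/0.069675)² = 14.3523² = 205.99 µm

P80 = 206.0 µm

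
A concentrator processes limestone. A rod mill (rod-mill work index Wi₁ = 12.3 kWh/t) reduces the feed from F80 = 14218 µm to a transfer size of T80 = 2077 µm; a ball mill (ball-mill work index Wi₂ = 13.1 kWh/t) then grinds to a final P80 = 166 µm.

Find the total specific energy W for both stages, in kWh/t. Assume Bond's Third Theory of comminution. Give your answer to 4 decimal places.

W = 8.9605 kWh/t

W = 10 Wi (P80^-0.5 − F80^-0.5)
Stage 1 (14218→2077 µm, Wi₁=12.3): W₁ = 10·12.3·(0.021942 − 0.008386) = 1.6674 kWh/t
Stage 2 (2077→166 µm, Wi₂=13.1): W₂ = 10·13.1·(0.077615 − 0.021942) = 7.2931 kWh/t
W = W₁ + W₂ = 1.6674 + 7.2931 = 8.9605 kWh/t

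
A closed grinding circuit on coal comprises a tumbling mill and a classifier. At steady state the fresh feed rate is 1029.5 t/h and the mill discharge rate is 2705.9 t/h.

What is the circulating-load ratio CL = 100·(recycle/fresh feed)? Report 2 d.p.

Discharge = new feed + return, hence
R = M − F = 2705.9 − 1029.5 = 1676.4 t/h
CL = 100·R/F = 100·1676.4/1029.5 = 162.84 %

CL = 162.84 %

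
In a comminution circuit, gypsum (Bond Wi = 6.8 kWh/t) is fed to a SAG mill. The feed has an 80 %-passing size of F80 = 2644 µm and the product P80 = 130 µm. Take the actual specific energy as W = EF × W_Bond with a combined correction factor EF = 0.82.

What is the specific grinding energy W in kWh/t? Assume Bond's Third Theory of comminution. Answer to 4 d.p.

W = 10 Wi (1/√P80 − 1/√F80)  [Bond]
1/√130 = 0.087706;  1/√2644 = 0.019448
W = 10·6.8·(0.087706 − 0.019448) = 4.6415 kWh/t
W_actual = 0.82 × 4.6415 = 3.8061 kWh/t

W = 3.8061 kWh/t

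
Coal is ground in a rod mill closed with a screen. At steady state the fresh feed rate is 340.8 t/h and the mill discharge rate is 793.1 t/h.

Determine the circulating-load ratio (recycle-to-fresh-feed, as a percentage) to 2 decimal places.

CL = 132.72 %

Discharge = new feed + return, hence
R = M − F = 793.1 − 340.8 = 452.3 t/h
CL = 100·R/F = 100·452.3/340.8 = 132.72 %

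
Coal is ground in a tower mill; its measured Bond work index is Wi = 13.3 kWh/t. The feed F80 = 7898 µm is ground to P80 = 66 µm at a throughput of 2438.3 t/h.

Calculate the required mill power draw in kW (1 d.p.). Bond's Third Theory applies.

W = 10 Wi / √P80 − 10 Wi / √F80
W = 10·13.3·(1/√66 − 1/√7898) = 10·13.3·(0.111839) = 14.8746 kWh/t
P = W·T = 14.8746·2438.3 = 36268.8 kW

P = 36268.8 kW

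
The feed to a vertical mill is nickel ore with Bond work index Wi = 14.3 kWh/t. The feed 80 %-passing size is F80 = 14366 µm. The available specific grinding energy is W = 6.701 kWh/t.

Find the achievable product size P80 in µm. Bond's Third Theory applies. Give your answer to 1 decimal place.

P80 = 328.1 µm

W = 10 Wi (1/√P80 − 1/√F80)  [Bond]
⇒ 1/√P80 = W/(10 Wi) + 1/√F80
  = 6.7010/(10·14.3) + 1/√14366 = 0.046860 + 0.008343 = 0.055203
P80 = (1/0.055203)² = 18.1148² = 328.15 µm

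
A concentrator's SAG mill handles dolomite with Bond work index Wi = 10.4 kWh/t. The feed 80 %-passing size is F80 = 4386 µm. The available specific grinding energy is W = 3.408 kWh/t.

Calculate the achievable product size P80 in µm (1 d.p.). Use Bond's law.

P80 = 436.4 µm

W = 10 Wi (P80^-0.5 − F80^-0.5)
P80^(−½) = W/(10 Wi) + F80^(−½)
  = 3.4080/(10·10.4) + 1/√4386 = 0.032769 + 0.015100 = 0.047869
P80 = (1/0.047869)² = 20.8904² = 436.41 µm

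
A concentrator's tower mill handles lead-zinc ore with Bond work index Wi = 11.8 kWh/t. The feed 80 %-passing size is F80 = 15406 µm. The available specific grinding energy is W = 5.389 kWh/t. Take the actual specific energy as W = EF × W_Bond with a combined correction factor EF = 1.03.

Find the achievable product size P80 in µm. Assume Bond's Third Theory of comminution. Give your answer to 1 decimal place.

Bond: W = 10·Wi·(1/√P80 − 1/√F80)
W_Bond = W / EF = 5.389 / 1.03 = 5.2320 kWh/t
⇒ 1/√P80 = W_Bond/(10·Wi) + 1/√F80
  = 5.2320/(10·11.8) + 1/√15406 = 0.044339 + 0.008057 = 0.052396
P80 = (1/0.052396)² = 19.0854² = 364.25 µm

P80 = 364.3 µm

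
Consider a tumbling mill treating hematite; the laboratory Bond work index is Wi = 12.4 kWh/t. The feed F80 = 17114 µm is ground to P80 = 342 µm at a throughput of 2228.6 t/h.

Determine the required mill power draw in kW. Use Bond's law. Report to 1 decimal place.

W = 10 Wi (P80^-0.5 − F80^-0.5)
W = 10·12.4·(1/√342 − 1/√17114) = 10·12.4·(0.046430) = 5.7573 kWh/t
Mill draw = 5.7573 × 2228.6 = 12830.7 kW

P = 12830.7 kW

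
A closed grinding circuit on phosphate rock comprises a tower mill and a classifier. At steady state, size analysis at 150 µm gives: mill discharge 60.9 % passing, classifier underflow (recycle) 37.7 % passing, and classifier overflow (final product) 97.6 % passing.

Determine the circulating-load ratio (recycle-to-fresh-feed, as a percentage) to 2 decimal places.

Classifier node, passing 150 µm:
(1+r)d = ru + o → r = (o−d)/(d−u)
r = (97.6 − 60.9)/(60.9 − 37.7) = 36.7/23.2 = 1.5819
CL = 100·r = 158.19 %

CL = 158.19 %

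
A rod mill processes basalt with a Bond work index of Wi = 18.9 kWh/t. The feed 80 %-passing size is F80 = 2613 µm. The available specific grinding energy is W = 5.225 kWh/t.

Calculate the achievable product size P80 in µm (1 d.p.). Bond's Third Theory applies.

Bond: W = 10·Wi·(1/√P80 − 1/√F80)
⇒ 1/√P80 = W/(10 Wi) + 1/√F80
  = 5.2250/(10·18.9) + 1/√2613 = 0.027646 + 0.019563 = 0.047208
P80 = (1/0.047208)² = 21.1827² = 448.71 µm

P80 = 448.7 µm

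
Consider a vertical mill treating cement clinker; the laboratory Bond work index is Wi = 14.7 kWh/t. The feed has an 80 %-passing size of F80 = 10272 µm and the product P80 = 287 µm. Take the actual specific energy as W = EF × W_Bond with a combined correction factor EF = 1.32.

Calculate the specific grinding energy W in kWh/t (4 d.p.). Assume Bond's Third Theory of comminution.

W = 9.5393 kWh/t

W = 10 Wi / √P80 − 10 Wi / √F80
1/√287 = 0.059028;  1/√10272 = 0.009867
W = 10·14.7·(0.059028 − 0.009867) = 7.2267 kWh/t
Corrected W = EF·W_Bond = 1.32·7.2267 = 9.5393 kWh/t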